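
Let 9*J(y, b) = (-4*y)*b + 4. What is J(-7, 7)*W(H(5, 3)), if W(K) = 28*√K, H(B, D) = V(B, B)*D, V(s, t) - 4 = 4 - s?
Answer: 5600/3 ≈ 1866.7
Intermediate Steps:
V(s, t) = 8 - s (V(s, t) = 4 + (4 - s) = 8 - s)
J(y, b) = 4/9 - 4*b*y/9 (J(y, b) = ((-4*y)*b + 4)/9 = (-4*b*y + 4)/9 = (4 - 4*b*y)/9 = 4/9 - 4*b*y/9)
H(B, D) = D*(8 - B) (H(B, D) = (8 - B)*D = D*(8 - B))
J(-7, 7)*W(H(5, 3)) = (4/9 - 4/9*7*(-7))*(28*√(3*(8 - 1*5))) = (4/9 + 196/9)*(28*√(3*(8 - 5))) = 200*(28*√(3*3))/9 = 200*(28*√9)/9 = 200*(28*3)/9 = (200/9)*84 = 5600/3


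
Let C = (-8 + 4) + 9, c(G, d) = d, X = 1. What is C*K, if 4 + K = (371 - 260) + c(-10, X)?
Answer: 540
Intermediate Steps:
C = 5 (C = -4 + 9 = 5)
K = 108 (K = -4 + ((371 - 260) + 1) = -4 + (111 + 1) = -4 + 112 = 108)
C*K = 5*108 = 540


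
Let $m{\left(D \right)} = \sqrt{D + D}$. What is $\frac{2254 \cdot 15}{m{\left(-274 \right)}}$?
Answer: $- \frac{16905 i \sqrt{137}}{137} \approx - 1444.3 i$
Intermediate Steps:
$m{\left(D \right)} = \sqrt{2} \sqrt{D}$ ($m{\left(D \right)} = \sqrt{2 D} = \sqrt{2} \sqrt{D}$)
$\frac{2254 \cdot 15}{m{\left(-274 \right)}} = \frac{2254 \cdot 15}{\sqrt{2} \sqrt{-274}} = \frac{33810}{\sqrt{2} i \sqrt{274}} = \frac{33810}{2 i \sqrt{137}} = 33810 \left(- \frac{i \sqrt{137}}{274}\right) = - \frac{16905 i \sqrt{137}}{137}$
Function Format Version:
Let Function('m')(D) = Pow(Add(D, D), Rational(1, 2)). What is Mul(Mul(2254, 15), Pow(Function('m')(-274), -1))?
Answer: Mul(Rational(-16905, 137), I, Pow(137, Rational(1, 2))) ≈ Mul(-1444.3, I)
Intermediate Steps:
Function('m')(D) = Mul(Pow(2, Rational(1, 2)), Pow(D, Rational(1, 2))) (Function('m')(D) = Pow(Mul(2, D), Rational(1, 2)) = Mul(Pow(2, Rational(1, 2)), Pow(D, Rational(1, 2))))
Mul(Mul(2254, 15), Pow(Function('m')(-274), -1)) = Mul(Mul(2254, 15), Pow(Mul(Pow(2, Rational(1, 2)), Pow(-274, Rational(1, 2))), -1)) = Mul(33810, Pow(Mul(Pow(2, Rational(1, 2)), Mul(I, Pow(274, Rational(1, 2)))), -1)) = Mul(33810, Pow(Mul(2, I, Pow(137, Rational(1, 2))), -1)) = Mul(33810, Mul(Rational(-1, 274), I, Pow(137, Rational(1, 2)))) = Mul(Rational(-16905, 137), I, Pow(137, Rational(1, 2)))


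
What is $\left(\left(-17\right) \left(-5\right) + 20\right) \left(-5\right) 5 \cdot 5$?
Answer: $-13125$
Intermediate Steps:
$\left(\left(-17\right) \left(-5\right) + 20\right) \left(-5\right) 5 \cdot 5 = \left(85 + 20\right) \left(\left(-25\right) 5\right) = 105 \left(-125\right) = -13125$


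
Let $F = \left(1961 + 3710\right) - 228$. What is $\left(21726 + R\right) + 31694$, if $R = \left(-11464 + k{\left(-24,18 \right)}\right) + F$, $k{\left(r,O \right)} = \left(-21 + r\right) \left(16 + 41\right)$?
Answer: $44834$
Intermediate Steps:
$k{\left(r,O \right)} = -1197 + 57 r$ ($k{\left(r,O \right)} = \left(-21 + r\right) 57 = -1197 + 57 r$)
$F = 5443$ ($F = 5671 - 228 = 5443$)
$R = -8586$ ($R = \left(-11464 + \left(-1197 + 57 \left(-24\right)\right)\right) + 5443 = \left(-11464 - 2565\right) + 5443 = -14029 + 5443 = -8586$)
$\left(21726 + R\right) + 31694 = \left(21726 - 8586\right) + 31694 = 13140 + 31694 = 44834$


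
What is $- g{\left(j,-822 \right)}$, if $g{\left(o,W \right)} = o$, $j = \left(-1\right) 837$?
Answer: $837$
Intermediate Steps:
$j = -837$
$- g{\left(j,-822 \right)} = \left(-1\right) \left(-837\right) = 837$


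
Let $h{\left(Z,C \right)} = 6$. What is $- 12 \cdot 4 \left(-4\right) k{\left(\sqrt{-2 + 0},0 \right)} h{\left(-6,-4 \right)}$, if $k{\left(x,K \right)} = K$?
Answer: $0$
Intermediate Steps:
$- 12 \cdot 4 \left(-4\right) k{\left(\sqrt{-2 + 0},0 \right)} h{\left(-6,-4 \right)} = - 12 \cdot 4 \left(-4\right) 0 \cdot 6 = - 12 \left(\left(-16\right) 0\right) 6 = \left(-12\right) 0 \cdot 6 = 0 \cdot 6 = 0$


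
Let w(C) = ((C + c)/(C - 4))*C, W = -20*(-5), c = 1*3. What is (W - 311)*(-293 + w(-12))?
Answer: 252989/4 ≈ 63247.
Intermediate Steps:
c = 3
W = 100
w(C) = C*(3 + C)/(-4 + C) (w(C) = ((C + 3)/(C - 4))*C = ((3 + C)/(-4 + C))*C = C*(3 + C)/(-4 + C))
(W - 311)*(-293 + w(-12)) = (100 - 311)*(-293 - 12*(3 - 12)/(-4 - 12)) = -211*(-293 - 12*(-9)/(-16)) = -211*(-293 - 12*(-1/16)*(-9)) = -211*(-293 - 27/4) = -211*(-1199/4) = 252989/4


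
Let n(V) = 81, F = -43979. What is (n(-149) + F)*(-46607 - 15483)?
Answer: 2725626820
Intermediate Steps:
(n(-149) + F)*(-46607 - 15483) = (81 - 43979)*(-46607 - 15483) = -43898*(-62090) = 2725626820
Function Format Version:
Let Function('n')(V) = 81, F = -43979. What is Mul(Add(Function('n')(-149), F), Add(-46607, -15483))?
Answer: 2725626820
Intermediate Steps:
Mul(Add(Function('n')(-149), F), Add(-46607, -15483)) = Mul(Add(81, -43979), Add(-46607, -15483)) = Mul(-43898, -62090) = 2725626820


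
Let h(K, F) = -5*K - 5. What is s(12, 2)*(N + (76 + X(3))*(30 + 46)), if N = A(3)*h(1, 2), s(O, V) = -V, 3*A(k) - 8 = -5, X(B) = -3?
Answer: -11076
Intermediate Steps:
h(K, F) = -5 - 5*K
A(k) = 1 (A(k) = 8/3 + (1/3)*(-5) = 8/3 - 5/3 = 1)
N = -10 (N = 1*(-5 - 5*1) = 1*(-5 - 5) = 1*(-10) = -10)
s(12, 2)*(N + (76 + X(3))*(30 + 46)) = (-1*2)*(-10 + (76 - 3)*(30 + 46)) = -2*(-10 + 73*76) = -2*(-10 + 5548) = -2*5538 = -11076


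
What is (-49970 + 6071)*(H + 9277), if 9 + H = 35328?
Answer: -1957719804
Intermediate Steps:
H = 35319 (H = -9 + 35328 = 35319)
(-49970 + 6071)*(H + 9277) = (-49970 + 6071)*(35319 + 9277) = -43899*44596 = -1957719804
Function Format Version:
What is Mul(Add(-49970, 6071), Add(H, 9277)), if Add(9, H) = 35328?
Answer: -1957719804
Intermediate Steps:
H = 35319 (H = Add(-9, 35328) = 35319)
Mul(Add(-49970, 6071), Add(H, 9277)) = Mul(Add(-49970, 6071), Add(35319, 9277)) = Mul(-43899, 44596) = -1957719804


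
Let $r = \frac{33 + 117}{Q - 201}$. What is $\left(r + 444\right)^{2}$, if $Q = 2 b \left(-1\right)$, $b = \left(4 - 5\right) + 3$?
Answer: $\frac{330294276}{1681} \approx 1.9649 \cdot 10^{5}$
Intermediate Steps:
$b = 2$ ($b = -1 + 3 = 2$)
$Q = -4$ ($Q = 2 \cdot 2 \left(-1\right) = 4 \left(-1\right) = -4$)
$r = - \frac{30}{41}$ ($r = \frac{33 + 117}{-4 - 201} = \frac{150}{-205} = 150 \left(- \frac{1}{205}\right) = - \frac{30}{41} \approx -0.73171$)
$\left(r + 444\right)^{2} = \left(- \frac{30}{41} + 444\right)^{2} = \left(\frac{18174}{41}\right)^{2} = \frac{330294276}{1681}$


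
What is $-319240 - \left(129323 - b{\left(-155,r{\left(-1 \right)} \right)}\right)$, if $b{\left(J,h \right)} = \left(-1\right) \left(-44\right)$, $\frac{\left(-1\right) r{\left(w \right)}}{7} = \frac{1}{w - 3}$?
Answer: $-448519$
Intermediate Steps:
$r{\left(w \right)} = - \frac{7}{-3 + w}$ ($r{\left(w \right)} = - \frac{7}{w - 3} = - \frac{7}{-3 + w}$)
$b{\left(J,h \right)} = 44$
$-319240 - \left(129323 - b{\left(-155,r{\left(-1 \right)} \right)}\right) = -319240 - \left(129323 - 44\right) = -319240 - 129279 = -448519$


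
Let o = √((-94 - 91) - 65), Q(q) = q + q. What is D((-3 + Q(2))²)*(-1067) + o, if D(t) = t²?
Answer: -1067 + 5*I*√10 ≈ -1067.0 + 15.811*I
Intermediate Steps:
Q(q) = 2*q
o = 5*I*√10 (o = √(-185 - 65) = √(-250) = 5*I*√10 ≈ 15.811*I)
D((-3 + Q(2))²)*(-1067) + o = ((-3 + 2*2)²)²*(-1067) + 5*I*√10 = ((-3 + 4)²)²*(-1067) + 5*I*√10 = (1²)²*(-1067) + 5*I*√10 = 1²*(-1067) + 5*I*√10 = 1*(-1067) + 5*I*√10 = -1067 + 5*I*√10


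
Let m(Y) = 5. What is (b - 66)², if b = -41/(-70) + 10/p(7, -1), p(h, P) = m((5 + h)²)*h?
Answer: 20784481/4900 ≈ 4241.7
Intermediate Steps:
p(h, P) = 5*h
b = 61/70 (b = -41/(-70) + 10/((5*7)) = -41*(-1/70) + 10/35 = 41/70 + 10*(1/35) = 41/70 + 2/7 = 61/70 ≈ 0.87143)
(b - 66)² = (61/70 - 66)² = (-4559/70)² = 20784481/4900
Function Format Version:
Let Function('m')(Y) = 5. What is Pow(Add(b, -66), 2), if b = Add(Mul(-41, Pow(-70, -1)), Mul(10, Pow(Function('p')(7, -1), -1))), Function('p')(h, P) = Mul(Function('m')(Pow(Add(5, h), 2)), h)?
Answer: Rational(20784481, 4900) ≈ 4241.7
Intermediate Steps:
Function('p')(h, P) = Mul(5, h)
b = Rational(61, 70) (b = Add(Mul(-41, Pow(-70, -1)), Mul(10, Pow(Mul(5, 7), -1))) = Add(Mul(-41, Rational(-1, 70)), Mul(10, Pow(35, -1))) = Add(Rational(41, 70), Mul(10, Rational(1, 35))) = Add(Rational(41, 70), Rational(2, 7)) = Rational(61, 70) ≈ 0.87143)
Pow(Add(b, -66), 2) = Pow(Add(Rational(61, 70), -66), 2) = Pow(Rational(-4559, 70), 2) = Rational(20784481, 4900)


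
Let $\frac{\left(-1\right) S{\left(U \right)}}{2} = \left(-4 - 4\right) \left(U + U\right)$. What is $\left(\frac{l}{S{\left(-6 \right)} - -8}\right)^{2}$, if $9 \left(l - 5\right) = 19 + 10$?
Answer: $\frac{1369}{685584} \approx 0.0019968$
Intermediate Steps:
$S{\left(U \right)} = 32 U$ ($S{\left(U \right)} = - 2 \left(-4 - 4\right) \left(U + U\right) = - 2 \left(- 8 \cdot 2 U\right) = - 2 \left(- 16 U\right) = 32 U$)
$l = \frac{74}{9}$ ($l = 5 + \frac{19 + 10}{9} = 5 + \frac{1}{9} \cdot 29 = 5 + \frac{29}{9} = \frac{74}{9} \approx 8.2222$)
$\left(\frac{l}{S{\left(-6 \right)} - -8}\right)^{2} = \left(\frac{74}{9 \left(32 \left(-6\right) - -8\right)}\right)^{2} = \left(\frac{74}{9 \left(-192 + 8\right)}\right)^{2} = \left(\frac{74}{9 \left(-184\right)}\right)^{2} = \left(\frac{74}{9} \left(- \frac{1}{184}\right)\right)^{2} = \left(- \frac{37}{828}\right)^{2} = \frac{1369}{685584}$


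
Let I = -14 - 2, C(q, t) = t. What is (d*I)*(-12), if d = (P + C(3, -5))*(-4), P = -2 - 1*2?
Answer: 6912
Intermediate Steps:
P = -4 (P = -2 - 2 = -4)
I = -16
d = 36 (d = (-4 - 5)*(-4) = -9*(-4) = 36)
(d*I)*(-12) = (36*(-16))*(-12) = -576*(-12) = 6912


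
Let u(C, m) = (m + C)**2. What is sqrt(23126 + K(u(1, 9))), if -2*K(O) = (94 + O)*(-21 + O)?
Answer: 47*sqrt(7) ≈ 124.35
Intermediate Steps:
u(C, m) = (C + m)**2
K(O) = -(-21 + O)*(94 + O)/2 (K(O) = -(94 + O)*(-21 + O)/2 = -(-21 + O)*(94 + O)/2)
sqrt(23126 + K(u(1, 9))) = sqrt(23126 + (987 - 73*(1 + 9)**2/2 - (1 + 9)**4/2)) = sqrt(23126 + (987 - 73/2*10**2 - (10**2)**2/2)) = sqrt(23126 + (987 - 73/2*100 - 1/2*100**2)) = sqrt(23126 + (987 - 3650 - 1/2*10000)) = sqrt(23126 + (987 - 3650 - 5000)) = sqrt(23126 - 7663) = sqrt(15463) = 47*sqrt(7)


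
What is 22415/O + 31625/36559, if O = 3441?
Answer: 928291610/125799519 ≈ 7.3791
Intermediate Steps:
22415/O + 31625/36559 = 22415/3441 + 31625/36559 = 928291610/125799519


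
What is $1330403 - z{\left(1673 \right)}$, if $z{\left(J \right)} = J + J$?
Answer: $1327057$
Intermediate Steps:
$z{\left(J \right)} = 2 J$
$1330403 - z{\left(1673 \right)} = 1330403 - 2 \cdot 1673 = 1330403 - 3346 = 1327057$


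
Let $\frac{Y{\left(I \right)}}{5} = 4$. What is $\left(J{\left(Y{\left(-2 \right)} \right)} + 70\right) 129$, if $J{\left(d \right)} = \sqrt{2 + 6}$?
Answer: $9030 + 258 \sqrt{2} \approx 9394.9$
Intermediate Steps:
$Y{\left(I \right)} = 20$ ($Y{\left(I \right)} = 5 \cdot 4 = 20$)
$J{\left(d \right)} = 2 \sqrt{2}$ ($J{\left(d \right)} = \sqrt{8} = 2 \sqrt{2}$)
$\left(J{\left(Y{\left(-2 \right)} \right)} + 70\right) 129 = \left(2 \sqrt{2} + 70\right) 129 = \left(70 + 2 \sqrt{2}\right) 129 = 9030 + 258 \sqrt{2}$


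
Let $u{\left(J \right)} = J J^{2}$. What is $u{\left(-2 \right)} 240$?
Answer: $-1920$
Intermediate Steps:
$u{\left(J \right)} = J^{3}$
$u{\left(-2 \right)} 240 = \left(-2\right)^{3} \cdot 240 = \left(-8\right) 240 = -1920$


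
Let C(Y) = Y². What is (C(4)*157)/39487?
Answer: 2512/39487 ≈ 0.063616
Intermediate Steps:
(C(4)*157)/39487 = (4²*157)/39487 = (16*157)*(1/39487) = 2512*(1/39487) = 2512/39487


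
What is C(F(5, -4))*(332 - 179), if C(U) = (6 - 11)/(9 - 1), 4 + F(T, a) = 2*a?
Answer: -765/8 ≈ -95.625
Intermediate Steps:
F(T, a) = -4 + 2*a
C(U) = -5/8
C(F(5, -4))*(332 - 179) = -5*(332 - 179)/8 = -5/8*153 = -765/8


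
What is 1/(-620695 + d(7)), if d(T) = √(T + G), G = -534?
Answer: -620695/385262283552 - I*√527/385262283552 ≈ -1.6111e-6 - 5.9587e-11*I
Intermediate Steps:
d(T) = √(-534 + T) (d(T) = √(T - 534) = √(-534 + T))
1/(-620695 + d(7)) = 1/(-620695 + √(-534 + 7)) = 1/(-620695 + √(-527)) = 1/(-620695 + I*√527)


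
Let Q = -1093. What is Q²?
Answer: 1194649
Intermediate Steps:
Q² = (-1093)² = 1194649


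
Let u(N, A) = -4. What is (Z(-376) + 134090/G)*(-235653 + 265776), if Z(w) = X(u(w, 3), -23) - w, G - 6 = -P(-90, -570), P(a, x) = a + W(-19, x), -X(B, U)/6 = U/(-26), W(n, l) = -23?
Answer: 69783875613/1547 ≈ 4.5109e+7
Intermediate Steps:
X(B, U) = 3*U/13 (X(B, U) = -6*U/(-26) = -6*U*(-1)/26 = -(-3)*U/13 = 3*U/13)
P(a, x) = -23 + a (P(a, x) = a - 23 = -23 + a)
G = 119 (G = 6 - (-23 - 90) = 6 - 1*(-113) = 6 + 113 = 119)
Z(w) = -69/13 - w (Z(w) = (3/13)*(-23) - w = -69/13 - w)
(Z(-376) + 134090/G)*(-235653 + 265776) = ((-69/13 - 1*(-376)) + 134090/119)*(-235653 + 265776) = ((-69/13 + 376) + 134090*(1/119))*30123 = (4819/13 + 134090/119)*30123 = (2316631/1547)*30123 = 69783875613/1547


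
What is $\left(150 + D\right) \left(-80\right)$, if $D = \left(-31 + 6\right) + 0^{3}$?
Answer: $-10000$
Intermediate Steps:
$D = -25$ ($D = -25 + 0 = -25$)
$\left(150 + D\right) \left(-80\right) = \left(150 - 25\right) \left(-80\right) = 125 \left(-80\right) = -10000$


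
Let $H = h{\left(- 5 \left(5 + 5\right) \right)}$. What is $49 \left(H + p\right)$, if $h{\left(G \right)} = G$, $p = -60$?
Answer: $-5390$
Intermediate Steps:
$H = -50$ ($H = - 5 \left(5 + 5\right) = \left(-5\right) 10 = -50$)
$49 \left(H + p\right) = 49 \left(-50 - 60\right) = 49 \left(-110\right) = -5390$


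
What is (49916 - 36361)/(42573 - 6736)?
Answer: 13555/35837 ≈ 0.37824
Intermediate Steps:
(49916 - 36361)/(42573 - 6736) = 13555/35837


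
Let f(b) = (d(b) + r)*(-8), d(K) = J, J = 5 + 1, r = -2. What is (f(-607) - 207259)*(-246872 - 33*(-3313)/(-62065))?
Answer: 3176158307885619/62065 ≈ 5.1175e+10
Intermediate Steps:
J = 6
d(K) = 6
f(b) = -32 (f(b) = (6 - 2)*(-8) = 4*(-8) = -32)
(f(-607) - 207259)*(-246872 - 33*(-3313)/(-62065)) = (-32 - 207259)*(-246872 - 33*(-3313)/(-62065)) = -207291*(-246872 + 109329*(-1/62065)) = -207291*(-246872 - 109329/62065) = -207291*(-15322220009/62065) = 3176158307885619/62065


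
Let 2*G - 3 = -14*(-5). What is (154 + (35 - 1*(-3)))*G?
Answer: 7008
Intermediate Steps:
G = 73/2 (G = 3/2 + (-14*(-5))/2 = 3/2 + (1/2)*70 = 3/2 + 35 = 73/2 ≈ 36.500)
(154 + (35 - 1*(-3)))*G = (154 + (35 - 1*(-3)))*(73/2) = (154 + (35 + 3))*(73/2) = (154 + 38)*(73/2) = 192*(73/2) = 7008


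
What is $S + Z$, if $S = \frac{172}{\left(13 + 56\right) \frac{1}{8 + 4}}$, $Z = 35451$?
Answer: $\frac{816061}{23} \approx 35481.0$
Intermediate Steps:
$S = \frac{688}{23}$ ($S = \frac{172}{69 \cdot \frac{1}{12}} = \frac{172}{\frac{23}{4}} = 172 \cdot \frac{4}{23} = \frac{688}{23} \approx 29.913$)
$S + Z = \frac{688}{23} + 35451 = \frac{816061}{23}$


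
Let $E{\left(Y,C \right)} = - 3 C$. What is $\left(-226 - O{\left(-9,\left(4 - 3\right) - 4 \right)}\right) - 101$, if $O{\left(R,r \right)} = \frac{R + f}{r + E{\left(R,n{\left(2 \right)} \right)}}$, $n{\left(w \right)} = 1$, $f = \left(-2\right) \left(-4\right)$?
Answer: $- \frac{1963}{6} \approx -327.17$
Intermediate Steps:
$f = 8$
$O{\left(R,r \right)} = \frac{8 + R}{-3 + r}$ ($O{\left(R,r \right)} = \frac{R + 8}{r - 3} = \frac{8 + R}{r - 3} = \frac{8 + R}{-3 + r}$)
$\left(-226 - O{\left(-9,\left(4 - 3\right) - 4 \right)}\right) - 101 = \left(-226 - \frac{8 - 9}{-3 + \left(\left(4 - 3\right) - 4\right)}\right) - 101 = \left(-226 - \frac{1}{-3 + \left(1 - 4\right)} \left(-1\right)\right) - 101 = \left(-226 - \frac{1}{-3 - 3} \left(-1\right)\right) - 101 = \left(-226 - \frac{1}{-6} \left(-1\right)\right) - 101 = \left(-226 - \left(- \frac{1}{6}\right) \left(-1\right)\right) - 101 = \left(-226 - \frac{1}{6}\right) - 101 = - \frac{1357}{6} - 101 = - \frac{1963}{6}$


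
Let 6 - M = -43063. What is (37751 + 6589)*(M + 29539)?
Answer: 3219438720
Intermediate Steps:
M = 43069 (M = 6 - 1*(-43063) = 6 + 43063 = 43069)
(37751 + 6589)*(M + 29539) = (37751 + 6589)*(43069 + 29539) = 44340*72608 = 3219438720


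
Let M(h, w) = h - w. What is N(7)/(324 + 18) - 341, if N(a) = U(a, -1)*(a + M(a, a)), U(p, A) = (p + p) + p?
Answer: -38825/114 ≈ -340.57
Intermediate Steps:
U(p, A) = 3*p (U(p, A) = 2*p + p = 3*p)
N(a) = 3*a² (N(a) = (3*a)*(a + (a - a)) = (3*a)*(a + 0) = (3*a)*a = 3*a²)
N(7)/(324 + 18) - 341 = (3*7²)/(324 + 18) - 341 = (3*49)/342 - 341 = (1/342)*147 - 341 = 49/114 - 341 = -38825/114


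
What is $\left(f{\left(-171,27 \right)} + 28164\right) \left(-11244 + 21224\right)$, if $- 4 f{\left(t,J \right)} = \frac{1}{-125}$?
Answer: $\frac{7026918499}{25} \approx 2.8108 \cdot 10^{8}$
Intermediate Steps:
$f{\left(t,J \right)} = \frac{1}{500}$ ($f{\left(t,J \right)} = - \frac{1}{4 \left(-125\right)} = \left(- \frac{1}{4}\right) \left(- \frac{1}{125}\right) = \frac{1}{500}$)
$\left(f{\left(-171,27 \right)} + 28164\right) \left(-11244 + 21224\right) = \left(\frac{1}{500} + 28164\right) \left(-11244 + 21224\right) = \frac{14082001}{500} \cdot 9980 = \frac{7026918499}{25}$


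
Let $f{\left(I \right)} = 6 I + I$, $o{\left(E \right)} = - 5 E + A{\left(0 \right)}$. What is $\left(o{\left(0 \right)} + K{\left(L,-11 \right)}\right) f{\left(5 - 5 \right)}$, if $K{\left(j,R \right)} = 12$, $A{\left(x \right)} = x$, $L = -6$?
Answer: $0$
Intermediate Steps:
$o{\left(E \right)} = - 5 E$ ($o{\left(E \right)} = - 5 E + 0 = - 5 E$)
$f{\left(I \right)} = 7 I$
$\left(o{\left(0 \right)} + K{\left(L,-11 \right)}\right) f{\left(5 - 5 \right)} = \left(\left(-5\right) 0 + 12\right) 7 \left(5 - 5\right) = \left(0 + 12\right) 7 \left(5 - 5\right) = 12 \cdot 7 \cdot 0 = 12 \cdot 0 = 0$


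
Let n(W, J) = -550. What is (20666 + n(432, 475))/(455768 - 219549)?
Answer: 20116/236219 ≈ 0.085158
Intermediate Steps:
(20666 + n(432, 475))/(455768 - 219549) = (20666 - 550)/(455768 - 219549) = 20116/236219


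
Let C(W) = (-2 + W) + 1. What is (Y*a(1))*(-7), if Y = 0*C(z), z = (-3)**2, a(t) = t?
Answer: 0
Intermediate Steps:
z = 9
C(W) = -1 + W
Y = 0 (Y = 0*(-1 + 9) = 0*8 = 0)
(Y*a(1))*(-7) = (0*1)*(-7) = 0*(-7) = 0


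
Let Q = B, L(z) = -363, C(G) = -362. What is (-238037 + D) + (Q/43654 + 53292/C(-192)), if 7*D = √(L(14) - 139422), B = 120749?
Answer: -1881960711753/7901374 + I*√139785/7 ≈ -2.3818e+5 + 53.411*I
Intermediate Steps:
Q = 120749
D = I*√139785/7 (D = √(-363 - 139422)/7 = √(-139785)/7 = (I*√139785)/7 = I*√139785/7 ≈ 53.411*I)
(-238037 + D) + (Q/43654 + 53292/C(-192)) = (-238037 + I*√139785/7) + (120749/43654 + 53292/(-362)) = (-238037 + I*√139785/7) + (120749*(1/43654) + 53292*(-1/362)) = (-238037 + I*√139785/7) + (120749/43654 - 26646/181) = (-238037 + I*√139785/7) - 1141348915/7901374 = -1881960711753/7901374 + I*√139785/7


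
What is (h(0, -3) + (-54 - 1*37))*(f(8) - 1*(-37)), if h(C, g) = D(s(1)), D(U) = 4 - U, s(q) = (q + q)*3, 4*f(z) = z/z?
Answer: -13857/4 ≈ -3464.3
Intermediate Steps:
f(z) = 1/4 (f(z) = (z/z)/4 = (1/4)*1 = 1/4)
s(q) = 6*q (s(q) = (2*q)*3 = 6*q)
h(C, g) = -2 (h(C, g) = 4 - 6 = -2)
(h(0, -3) + (-54 - 1*37))*(f(8) - 1*(-37)) = (-2 + (-54 - 1*37))*(1/4 - 1*(-37)) = (-2 + (-54 - 37))*(1/4 + 37) = (-2 - 91)*(149/4) = -93*149/4 = -13857/4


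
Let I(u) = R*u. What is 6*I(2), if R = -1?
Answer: -12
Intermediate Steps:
I(u) = -u
6*I(2) = 6*(-1*2) = 6*(-2) = -12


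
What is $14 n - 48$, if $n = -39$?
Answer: $-594$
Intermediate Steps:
$14 n - 48 = 14 \left(-39\right) - 48 = -546 - 48 = -594$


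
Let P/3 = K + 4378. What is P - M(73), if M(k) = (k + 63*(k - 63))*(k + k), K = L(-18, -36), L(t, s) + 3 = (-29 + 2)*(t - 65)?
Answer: -82790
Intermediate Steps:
L(t, s) = 1752 - 27*t (L(t, s) = -3 + (-29 + 2)*(t - 65) = -3 - 27*(-65 + t) = -3 + (1755 - 27*t) = 1752 - 27*t)
K = 2238 (K = 1752 - 27*(-18) = 1752 + 486 = 2238)
P = 19848 (P = 3*(2238 + 4378) = 3*6616 = 19848)
M(k) = 2*k*(-3969 + 64*k) (M(k) = (k + 63*(-63 + k))*(2*k) = (k + (-3969 + 63*k))*(2*k) = (-3969 + 64*k)*(2*k) = 2*k*(-3969 + 64*k))
P - M(73) = 19848 - 2*73*(-3969 + 64*73) = 19848 - 2*73*(-3969 + 4672) = 19848 - 2*73*703 = 19848 - 1*102638 = 19848 - 102638 = -82790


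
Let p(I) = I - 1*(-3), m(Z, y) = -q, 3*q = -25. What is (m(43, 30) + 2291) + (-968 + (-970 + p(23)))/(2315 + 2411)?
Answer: 16297106/7089 ≈ 2298.9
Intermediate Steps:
q = -25/3 (q = (1/3)*(-25) = -25/3 ≈ -8.3333)
m(Z, y) = 25/3 (m(Z, y) = -1*(-25/3) = 25/3)
p(I) = 3 + I (p(I) = I + 3 = 3 + I)
(m(43, 30) + 2291) + (-968 + (-970 + p(23)))/(2315 + 2411) = (25/3 + 2291) + (-968 + (-970 + (3 + 23)))/(2315 + 2411) = 6898/3 + (-968 + (-970 + 26))/4726 = 6898/3 + (-968 - 944)*(1/4726) = 6898/3 - 1912*1/4726 = 6898/3 - 956/2363 = 16297106/7089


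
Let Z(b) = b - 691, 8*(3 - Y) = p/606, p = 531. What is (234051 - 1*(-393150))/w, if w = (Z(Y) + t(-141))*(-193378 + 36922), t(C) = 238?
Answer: 14077178/1580590221 ≈ 0.0089063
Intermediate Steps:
Y = 4671/1616 (Y = 3 - 531/(8*606) = 3 - ⅛*177/202 = 3 - 177/1616 = 4671/1616 ≈ 2.8905)
Z(b) = -691 + b
w = 14225311989/202 (w = ((-691 + 4671/1616) + 238)*(-193378 + 36922) = (-1111985/1616 + 238)*(-156456) = -727377/1616*(-156456) = 14225311989/202 ≈ 7.0422e+7)
(234051 - 1*(-393150))/w = (234051 - 1*(-393150))/(14225311989/202) = (234051 + 393150)*(202/14225311989) = 627201*(202/14225311989) = 14077178/1580590221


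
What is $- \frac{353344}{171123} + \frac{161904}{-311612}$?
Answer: $- \frac{34452932180}{13330995069} \approx -2.5844$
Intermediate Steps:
$- \frac{353344}{171123} + \frac{161904}{-311612} = \left(-353344\right) \frac{1}{171123} + 161904 \left(- \frac{1}{311612}\right) = - \frac{353344}{171123} - \frac{40476}{77903} = - \frac{34452932180}{13330995069}$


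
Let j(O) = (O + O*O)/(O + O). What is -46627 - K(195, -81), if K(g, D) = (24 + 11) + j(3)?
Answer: -46664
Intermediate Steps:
j(O) = (O + O**2)/(2*O) (j(O) = (O + O**2)/((2*O)) = (O + O**2)*(1/(2*O)) = (O + O**2)/(2*O))
K(g, D) = 37 (K(g, D) = (24 + 11) + (1/2 + (1/2)*3) = 35 + (1/2 + 3/2) = 35 + 2 = 37)
-46627 - K(195, -81) = -46627 - 1*37 = -46627 - 37 = -46664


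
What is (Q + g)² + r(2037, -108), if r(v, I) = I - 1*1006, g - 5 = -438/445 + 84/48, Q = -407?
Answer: 506547757209/3168400 ≈ 1.5988e+5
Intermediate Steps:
g = 10263/1780 (g = 5 + (-438/445 + 84/48) = 5 + (-438*1/445 + 84*(1/48)) = 5 + (-438/445 + 7/4) = 5 + 1363/1780 = 10263/1780 ≈ 5.7657)
r(v, I) = -1006 + I (r(v, I) = I - 1006 = -1006 + I)
(Q + g)² + r(2037, -108) = (-407 + 10263/1780)² + (-1006 - 108) = (-714197/1780)² - 1114 = 510077354809/3168400 - 1114 = 506547757209/3168400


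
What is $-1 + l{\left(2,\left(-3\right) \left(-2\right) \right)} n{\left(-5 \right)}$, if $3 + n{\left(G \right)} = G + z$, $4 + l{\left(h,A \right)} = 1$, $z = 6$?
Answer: $5$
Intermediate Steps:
$l{\left(h,A \right)} = -3$ ($l{\left(h,A \right)} = -4 + 1 = -3$)
$n{\left(G \right)} = 3 + G$ ($n{\left(G \right)} = -3 + \left(G + 6\right) = -3 + \left(6 + G\right) = 3 + G$)
$-1 + l{\left(2,\left(-3\right) \left(-2\right) \right)} n{\left(-5 \right)} = -1 - 3 \left(3 - 5\right) = -1 - -6 = -1 + 6 = 5$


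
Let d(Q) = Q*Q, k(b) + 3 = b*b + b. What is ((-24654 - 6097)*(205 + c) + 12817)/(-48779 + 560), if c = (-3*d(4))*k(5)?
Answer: -11187386/16073 ≈ -696.04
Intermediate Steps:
k(b) = -3 + b + b² (k(b) = -3 + (b*b + b) = -3 + (b² + b) = -3 + (b + b²) = -3 + b + b²)
d(Q) = Q²
c = -1296 (c = (-3*4²)*(-3 + 5 + 5²) = (-3*16)*(-3 + 5 + 25) = -48*27 = -1296)
((-24654 - 6097)*(205 + c) + 12817)/(-48779 + 560) = ((-24654 - 6097)*(205 - 1296) + 12817)/(-48779 + 560) = (-30751*(-1091) + 12817)/(-48219) = (33549341 + 12817)*(-1/48219) = 33562158*(-1/48219) = -11187386/16073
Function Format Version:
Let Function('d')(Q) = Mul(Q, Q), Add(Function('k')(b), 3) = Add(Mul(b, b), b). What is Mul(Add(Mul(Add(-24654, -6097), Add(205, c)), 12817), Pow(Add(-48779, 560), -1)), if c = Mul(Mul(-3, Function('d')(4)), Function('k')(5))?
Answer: Rational(-11187386, 16073) ≈ -696.04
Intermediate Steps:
Function('k')(b) = Add(-3, b, Pow(b, 2)) (Function('k')(b) = Add(-3, Add(Mul(b, b), b)) = Add(-3, Add(Pow(b, 2), b)) = Add(-3, Add(b, Pow(b, 2))) = Add(-3, b, Pow(b, 2)))
Function('d')(Q) = Pow(Q, 2)
c = -1296 (c = Mul(Mul(-3, Pow(4, 2)), Add(-3, 5, Pow(5, 2))) = Mul(Mul(-3, 16), Add(-3, 5, 25)) = Mul(-48, 27) = -1296)
Mul(Add(Mul(Add(-24654, -6097), Add(205, c)), 12817), Pow(Add(-48779, 560), -1)) = Mul(Add(Mul(Add(-24654, -6097), Add(205, -1296)), 12817), Pow(Add(-48779, 560), -1)) = Mul(Add(Mul(-30751, -1091), 12817), Pow(-48219, -1)) = Mul(Add(33549341, 12817), Rational(-1, 48219)) = Mul(33562158, Rational(-1, 48219)) = Rational(-11187386, 16073)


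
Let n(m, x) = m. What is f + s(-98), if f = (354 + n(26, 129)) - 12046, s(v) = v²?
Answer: -2062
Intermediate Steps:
f = -11666 (f = (354 + 26) - 12046 = 380 - 12046 = -11666)
f + s(-98) = -11666 + (-98)² = -11666 + 9604 = -2062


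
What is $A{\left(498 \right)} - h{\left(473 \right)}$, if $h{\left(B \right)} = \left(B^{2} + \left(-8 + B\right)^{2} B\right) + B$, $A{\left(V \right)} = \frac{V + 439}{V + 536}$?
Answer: $- \frac{105983579381}{1034} \approx -1.025 \cdot 10^{8}$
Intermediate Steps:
$A{\left(V \right)} = \frac{439 + V}{536 + V}$
$h{\left(B \right)} = B + B^{2} + B \left(-8 + B\right)^{2}$ ($h{\left(B \right)} = \left(B^{2} + B \left(-8 + B\right)^{2}\right) + B = B + B^{2} + B \left(-8 + B\right)^{2}$)
$A{\left(498 \right)} - h{\left(473 \right)} = \frac{439 + 498}{536 + 498} - 473 \left(1 + 473 + \left(-8 + 473\right)^{2}\right) = \frac{1}{1034} \cdot 937 - 473 \left(1 + 473 + 465^{2}\right) = \frac{1}{1034} \cdot 937 - 473 \left(1 + 473 + 216225\right) = \frac{937}{1034} - 473 \cdot 216699 = \frac{937}{1034} - 102498627 = - \frac{105983579381}{1034}$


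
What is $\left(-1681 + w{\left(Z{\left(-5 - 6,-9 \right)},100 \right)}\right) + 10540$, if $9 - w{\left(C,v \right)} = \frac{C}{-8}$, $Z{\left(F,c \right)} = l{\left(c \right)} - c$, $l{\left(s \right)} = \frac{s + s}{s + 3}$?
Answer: $\frac{17739}{2} \approx 8869.5$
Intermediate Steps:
$l{\left(s \right)} = \frac{2 s}{3 + s}$
$Z{\left(F,c \right)} = - c + \frac{2 c}{3 + c}$ ($Z{\left(F,c \right)} = \frac{2 c}{3 + c} - c = - c + \frac{2 c}{3 + c}$)
$w{\left(C,v \right)} = 9 + \frac{C}{8}$ ($w{\left(C,v \right)} = 9 - \frac{C}{-8} = 9 - C \left(- \frac{1}{8}\right) = 9 - - \frac{C}{8} = 9 + \frac{C}{8}$)
$\left(-1681 + w{\left(Z{\left(-5 - 6,-9 \right)},100 \right)}\right) + 10540 = \left(-1681 + \left(9 + \frac{\left(-9\right) \frac{1}{3 - 9} \left(-1 - -9\right)}{8}\right)\right) + 10540 = \left(-1681 + \left(9 + \frac{\left(-9\right) \frac{1}{-6} \left(-1 + 9\right)}{8}\right)\right) + 10540 = \left(-1681 + \left(9 + \frac{\left(-9\right) \left(- \frac{1}{6}\right) 8}{8}\right)\right) + 10540 = \left(-1681 + \left(9 + \frac{1}{8} \cdot 12\right)\right) + 10540 = \left(-1681 + \left(9 + \frac{3}{2}\right)\right) + 10540 = \left(-1681 + \frac{21}{2}\right) + 10540 = - \frac{3341}{2} + 10540 = \frac{17739}{2}$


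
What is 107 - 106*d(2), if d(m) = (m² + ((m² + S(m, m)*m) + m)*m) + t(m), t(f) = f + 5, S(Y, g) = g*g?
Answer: -4027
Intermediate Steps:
S(Y, g) = g²
t(f) = 5 + f
d(m) = 5 + m + m² + m*(m + m² + m³) (d(m) = (m² + ((m² + m²*m) + m)*m) + (5 + m) = (m² + ((m² + m³) + m)*m) + (5 + m) = (m² + (m + m² + m³)*m) + (5 + m) = (m² + m*(m + m² + m³)) + (5 + m) = 5 + m + m² + m*(m + m² + m³))
107 - 106*d(2) = 107 - 106*(5 + 2 + 2³ + 2⁴ + 2*2²) = 107 - 106*(5 + 2 + 8 + 16 + 2*4) = 107 - 106*(5 + 2 + 8 + 16 + 8) = 107 - 106*39 = 107 - 4134 = -4027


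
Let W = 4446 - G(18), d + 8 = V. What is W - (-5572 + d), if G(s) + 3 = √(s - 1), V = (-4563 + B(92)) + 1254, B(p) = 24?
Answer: 13314 - √17 ≈ 13310.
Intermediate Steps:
V = -3285 (V = (-4563 + 24) + 1254 = -4539 + 1254 = -3285)
d = -3293 (d = -8 - 3285 = -3293)
G(s) = -3 + √(-1 + s) (G(s) = -3 + √(s - 1) = -3 + √(-1 + s))
W = 4449 - √17 (W = 4446 - (-3 + √(-1 + 18)) = 4446 - (-3 + √17) = 4446 + (3 - √17) = 4449 - √17 ≈ 4444.9)
W - (-5572 + d) = (4449 - √17) - (-5572 - 3293) = (4449 - √17) - 1*(-8865) = (4449 - √17) + 8865 = 13314 - √17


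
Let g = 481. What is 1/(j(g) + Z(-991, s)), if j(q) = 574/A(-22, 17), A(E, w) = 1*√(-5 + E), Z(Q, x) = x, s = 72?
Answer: 486/117361 + 861*I*√3/234722 ≈ 0.0041411 + 0.0063535*I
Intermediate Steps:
A(E, w) = √(-5 + E)
j(q) = -574*I*√3/9 (j(q) = 574/(√(-5 - 22)) = 574/(√(-27)) = 574/((3*I*√3)) = 574*(-I*√3/9) = -574*I*√3/9)
1/(j(g) + Z(-991, s)) = 1/(-574*I*√3/9 + 72) = 1/(72 - 574*I*√3/9)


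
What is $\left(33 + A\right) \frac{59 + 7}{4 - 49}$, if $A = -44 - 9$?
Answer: $\frac{88}{3} \approx 29.333$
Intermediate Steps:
$A = -53$
$\left(33 + A\right) \frac{59 + 7}{4 - 49} = \left(33 - 53\right) \frac{59 + 7}{4 - 49} = - 20 \frac{66}{-45} = - 20 \cdot 66 \left(- \frac{1}{45}\right) = \left(-20\right) \left(- \frac{22}{15}\right) = \frac{88}{3}$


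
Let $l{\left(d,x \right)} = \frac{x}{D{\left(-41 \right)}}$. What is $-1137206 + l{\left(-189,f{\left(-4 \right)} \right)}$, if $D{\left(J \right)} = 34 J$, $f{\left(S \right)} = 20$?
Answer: $- \frac{792632592}{697} \approx -1.1372 \cdot 10^{6}$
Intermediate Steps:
$l{\left(d,x \right)} = - \frac{x}{1394}$ ($l{\left(d,x \right)} = \frac{x}{34 \left(-41\right)} = \frac{x}{-1394} = x \left(- \frac{1}{1394}\right) = - \frac{x}{1394}$)
$-1137206 + l{\left(-189,f{\left(-4 \right)} \right)} = -1137206 - \frac{10}{697} = - \frac{792632592}{697}$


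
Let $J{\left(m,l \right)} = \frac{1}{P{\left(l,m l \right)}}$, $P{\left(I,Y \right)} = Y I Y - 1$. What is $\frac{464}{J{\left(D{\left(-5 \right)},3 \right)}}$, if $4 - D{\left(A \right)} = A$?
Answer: $1014304$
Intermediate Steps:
$D{\left(A \right)} = 4 - A$
$P{\left(I,Y \right)} = -1 + I Y^{2}$ ($P{\left(I,Y \right)} = I Y Y - 1 = I Y^{2} - 1 = -1 + I Y^{2}$)
$J{\left(m,l \right)} = \frac{1}{-1 + l^{3} m^{2}}$ ($J{\left(m,l \right)} = \frac{1}{-1 + l \left(m l\right)^{2}} = \frac{1}{-1 + l \left(l m\right)^{2}} = \frac{1}{-1 + l l^{2} m^{2}} = \frac{1}{-1 + l^{3} m^{2}}$)
$\frac{464}{J{\left(D{\left(-5 \right)},3 \right)}} = \frac{464}{\frac{1}{-1 + 3^{3} \left(4 - -5\right)^{2}}} = \frac{464}{\frac{1}{-1 + 27 \left(4 + 5\right)^{2}}} = \frac{464}{\frac{1}{-1 + 27 \cdot 9^{2}}} = \frac{464}{\frac{1}{-1 + 27 \cdot 81}} = \frac{464}{\frac{1}{-1 + 2187}} = \frac{464}{\frac{1}{2186}} = 464 \frac{1}{\frac{1}{2186}} = 464 \cdot 2186 = 1014304$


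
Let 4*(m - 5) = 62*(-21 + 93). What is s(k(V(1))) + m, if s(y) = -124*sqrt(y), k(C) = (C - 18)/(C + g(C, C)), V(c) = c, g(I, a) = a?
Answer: 1121 - 62*I*sqrt(34) ≈ 1121.0 - 361.52*I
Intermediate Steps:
m = 1121 (m = 5 + (62*(-21 + 93))/4 = 5 + (62*72)/4 = 5 + (1/4)*4464 = 5 + 1116 = 1121)
k(C) = (-18 + C)/(2*C) (k(C) = (C - 18)/(C + C) = (-18 + C)/((2*C)) = (-18 + C)*(1/(2*C)) = (-18 + C)/(2*C))
s(k(V(1))) + m = -124*sqrt(2)*sqrt(-18 + 1)/2 + 1121 = -124*I*sqrt(34)/2 + 1121 = -62*I*sqrt(34) + 1121 = 1121 - 62*I*sqrt(34)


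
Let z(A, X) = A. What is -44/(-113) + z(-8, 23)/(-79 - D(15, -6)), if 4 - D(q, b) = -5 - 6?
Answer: 2520/5311 ≈ 0.47449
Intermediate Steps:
D(q, b) = 15 (D(q, b) = 4 - (-5 - 6) = 4 - 1*(-11) = 4 + 11 = 15)
-44/(-113) + z(-8, 23)/(-79 - D(15, -6)) = -44/(-113) - 8/(-79 - 1*15) = -44*(-1/113) - 8/(-79 - 15) = 44/113 - 8/(-94) = 44/113 - 8*(-1/94) = 44/113 + 4/47 = 2520/5311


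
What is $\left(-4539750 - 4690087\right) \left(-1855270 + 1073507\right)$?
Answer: $7215545062631$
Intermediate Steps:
$\left(-4539750 - 4690087\right) \left(-1855270 + 1073507\right) = \left(-9229837\right) \left(-781763\right) = 7215545062631$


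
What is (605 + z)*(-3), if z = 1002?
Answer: -4821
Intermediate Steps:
(605 + z)*(-3) = (605 + 1002)*(-3) = 1607*(-3) = -4821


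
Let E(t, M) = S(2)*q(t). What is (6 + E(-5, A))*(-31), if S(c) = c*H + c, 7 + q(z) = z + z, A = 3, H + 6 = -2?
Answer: -7564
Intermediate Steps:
H = -8 (H = -6 - 2 = -8)
q(z) = -7 + 2*z (q(z) = -7 + (z + z) = -7 + 2*z)
S(c) = -7*c (S(c) = c*(-8) + c = -8*c + c = -7*c)
E(t, M) = 98 - 28*t (E(t, M) = (-7*2)*(-7 + 2*t) = -14*(-7 + 2*t) = 98 - 28*t)
(6 + E(-5, A))*(-31) = (6 + (98 - 28*(-5)))*(-31) = (6 + (98 + 140))*(-31) = (6 + 238)*(-31) = 244*(-31) = -7564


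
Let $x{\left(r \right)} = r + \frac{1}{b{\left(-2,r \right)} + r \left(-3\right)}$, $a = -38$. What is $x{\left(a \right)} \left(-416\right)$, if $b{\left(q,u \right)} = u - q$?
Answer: $\frac{47408}{3} \approx 15803.0$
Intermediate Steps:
$x{\left(r \right)} = r + \frac{1}{2 - 2 r}$ ($x{\left(r \right)} = r + \frac{1}{\left(r - -2\right) + r \left(-3\right)} = r + \frac{1}{\left(r + 2\right) - 3 r} = r + \frac{1}{\left(2 + r\right) - 3 r} = r + \frac{1}{2 - 2 r}$)
$x{\left(a \right)} \left(-416\right) = \frac{- \frac{1}{2} + \left(-38\right)^{2} - -38}{-1 - 38} \left(-416\right) = \frac{- \frac{1}{2} + 1444 + 38}{-39} \left(-416\right) = \left(- \frac{1}{39}\right) \frac{2963}{2} \left(-416\right) = \left(- \frac{2963}{78}\right) \left(-416\right) = \frac{47408}{3}$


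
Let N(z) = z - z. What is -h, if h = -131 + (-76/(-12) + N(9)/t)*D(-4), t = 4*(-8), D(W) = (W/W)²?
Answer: 374/3 ≈ 124.67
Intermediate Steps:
N(z) = 0
D(W) = 1 (D(W) = 1² = 1)
t = -32
h = -374/3 (h = -131 + (-76/(-12) + 0/(-32))*1 = -131 + (-76*(-1/12) + 0*(-1/32))*1 = -131 + (19/3 + 0)*1 = -131 + (19/3)*1 = -131 + 19/3 = -374/3 ≈ -124.67)
-h = -1*(-374/3) = 374/3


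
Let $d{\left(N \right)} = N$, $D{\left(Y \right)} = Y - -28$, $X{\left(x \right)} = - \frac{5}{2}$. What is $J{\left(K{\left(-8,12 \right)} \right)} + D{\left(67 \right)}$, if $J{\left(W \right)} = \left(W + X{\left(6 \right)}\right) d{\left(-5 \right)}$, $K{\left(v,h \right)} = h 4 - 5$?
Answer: $- \frac{215}{2} \approx -107.5$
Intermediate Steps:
$X{\left(x \right)} = - \frac{5}{2}$ ($X{\left(x \right)} = \left(-5\right) \frac{1}{2} = - \frac{5}{2}$)
$K{\left(v,h \right)} = -5 + 4 h$ ($K{\left(v,h \right)} = 4 h - 5 = -5 + 4 h$)
$D{\left(Y \right)} = 28 + Y$ ($D{\left(Y \right)} = Y + 28 = 28 + Y$)
$J{\left(W \right)} = \frac{25}{2} - 5 W$ ($J{\left(W \right)} = \left(W - \frac{5}{2}\right) \left(-5\right) = \left(- \frac{5}{2} + W\right) \left(-5\right) = \frac{25}{2} - 5 W$)
$J{\left(K{\left(-8,12 \right)} \right)} + D{\left(67 \right)} = \left(\frac{25}{2} - 5 \left(-5 + 4 \cdot 12\right)\right) + \left(28 + 67\right) = \left(\frac{25}{2} - 5 \left(-5 + 48\right)\right) + 95 = \left(\frac{25}{2} - 215\right) + 95 = - \frac{405}{2} + 95 = - \frac{215}{2}$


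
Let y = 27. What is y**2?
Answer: 729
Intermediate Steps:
y**2 = 27**2 = 729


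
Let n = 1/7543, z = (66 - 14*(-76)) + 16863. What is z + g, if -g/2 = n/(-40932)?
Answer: 2777670058735/154375038 ≈ 17993.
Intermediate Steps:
z = 17993 (z = (66 + 1064) + 16863 = 1130 + 16863 = 17993)
n = 1/7543 ≈ 0.00013257
g = 1/154375038 (g = -2/(7543*(-40932)) = -2*(-1)/(7543*40932) = -2*(-1/308750076) = 1/154375038 ≈ 6.4777e-9)
z + g = 17993 + 1/154375038 = 2777670058735/154375038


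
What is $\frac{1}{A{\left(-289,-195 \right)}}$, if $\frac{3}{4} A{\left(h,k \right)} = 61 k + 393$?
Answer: $- \frac{1}{15336} \approx -6.5206 \cdot 10^{-5}$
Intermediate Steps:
$A{\left(h,k \right)} = 524 + \frac{244 k}{3}$ ($A{\left(h,k \right)} = \frac{4 \left(61 k + 393\right)}{3} = \frac{4 \left(393 + 61 k\right)}{3} = 524 + \frac{244 k}{3}$)
$\frac{1}{A{\left(-289,-195 \right)}} = \frac{1}{524 + \frac{244}{3} \left(-195\right)} = \frac{1}{524 - 15860} = \frac{1}{-15336} = - \frac{1}{15336}$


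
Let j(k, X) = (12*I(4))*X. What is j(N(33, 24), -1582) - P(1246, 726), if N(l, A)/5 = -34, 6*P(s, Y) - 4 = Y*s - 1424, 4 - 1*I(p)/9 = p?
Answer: -451588/3 ≈ -1.5053e+5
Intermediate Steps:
I(p) = 36 - 9*p
P(s, Y) = -710/3 + Y*s/6 (P(s, Y) = 2/3 + (Y*s - 1424)/6 = 2/3 + (-1424 + Y*s)/6 = 2/3 + (-712/3 + Y*s/6) = -710/3 + Y*s/6)
N(l, A) = -170 (N(l, A) = 5*(-34) = -170)
j(k, X) = 0 (j(k, X) = (12*(36 - 9*4))*X = (12*(36 - 36))*X = (12*0)*X = 0*X = 0)
j(N(33, 24), -1582) - P(1246, 726) = 0 - (-710/3 + (1/6)*726*1246) = 0 - (-710/3 + 150766) = 0 - 1*451588/3 = 0 - 451588/3 = -451588/3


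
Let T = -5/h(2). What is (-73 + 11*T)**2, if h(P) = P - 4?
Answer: 8281/4 ≈ 2070.3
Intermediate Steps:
h(P) = -4 + P
T = 5/2 (T = -5/(-4 + 2) = -5/(-2) = -5*(-1/2) = 5/2 ≈ 2.5000)
(-73 + 11*T)**2 = (-73 + 11*(5/2))**2 = (-73 + 55/2)**2 = (-91/2)**2 = 8281/4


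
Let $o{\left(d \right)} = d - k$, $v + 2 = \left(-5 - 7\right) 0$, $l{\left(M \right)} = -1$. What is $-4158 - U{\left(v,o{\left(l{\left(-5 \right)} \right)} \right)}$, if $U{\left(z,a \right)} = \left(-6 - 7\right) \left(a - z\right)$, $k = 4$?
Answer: $-4197$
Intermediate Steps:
$v = -2$ ($v = -2 + \left(-5 - 7\right) 0 = -2 - 0 = -2 + 0 = -2$)
$o{\left(d \right)} = -4 + d$ ($o{\left(d \right)} = d - 4 = -4 + d$)
$U{\left(z,a \right)} = - 13 a + 13 z$ ($U{\left(z,a \right)} = - 13 \left(a - z\right) = - 13 a + 13 z$)
$-4158 - U{\left(v,o{\left(l{\left(-5 \right)} \right)} \right)} = -4158 - \left(- 13 \left(-4 - 1\right) + 13 \left(-2\right)\right) = -4158 - \left(\left(-13\right) \left(-5\right) - 26\right) = -4158 - \left(65 - 26\right) = -4158 - 39 = -4197$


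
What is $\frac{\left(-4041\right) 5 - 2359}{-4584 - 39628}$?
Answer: $\frac{5641}{11053} \approx 0.51036$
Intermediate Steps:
$\frac{\left(-4041\right) 5 - 2359}{-4584 - 39628} = \frac{-20205 - 2359}{-44212} = \left(-22564\right) \left(- \frac{1}{44212}\right) = \frac{5641}{11053}$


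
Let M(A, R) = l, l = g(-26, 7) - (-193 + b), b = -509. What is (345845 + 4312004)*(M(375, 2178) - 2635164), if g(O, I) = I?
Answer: -12270893587295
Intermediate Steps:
l = 709 (l = 7 - (-193 - 509) = 7 - 1*(-702) = 7 + 702 = 709)
M(A, R) = 709
(345845 + 4312004)*(M(375, 2178) - 2635164) = (345845 + 4312004)*(709 - 2635164) = 4657849*(-2634455) = -12270893587295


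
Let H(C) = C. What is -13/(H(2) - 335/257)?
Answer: -3341/179 ≈ -18.665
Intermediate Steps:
-13/(H(2) - 335/257) = -13/(2 - 335/257) = -13/179/257 = -13*257/179 = -3341/179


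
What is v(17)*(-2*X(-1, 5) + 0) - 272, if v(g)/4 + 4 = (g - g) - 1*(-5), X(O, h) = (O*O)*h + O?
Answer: -304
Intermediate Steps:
X(O, h) = O + h*O² (X(O, h) = O²*h + O = h*O² + O = O + h*O²)
v(g) = 4 (v(g) = -16 + 4*((g - g) - 1*(-5)) = -16 + 4*(0 + 5) = -16 + 4*5 = -16 + 20 = 4)
v(17)*(-2*X(-1, 5) + 0) - 272 = 4*(-(-2)*(1 - 1*5) + 0) - 272 = 4*(-(-2)*(1 - 5) + 0) - 272 = 4*(-(-2)*(-4) + 0) - 272 = 4*(-2*4 + 0) - 272 = 4*(-8 + 0) - 272 = 4*(-8) - 272 = -32 - 272 = -304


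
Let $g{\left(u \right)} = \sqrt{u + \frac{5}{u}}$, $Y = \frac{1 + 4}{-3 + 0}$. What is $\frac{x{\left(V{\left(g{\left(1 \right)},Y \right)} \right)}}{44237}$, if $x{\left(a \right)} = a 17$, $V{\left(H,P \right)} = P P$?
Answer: $\frac{425}{398133} \approx 0.0010675$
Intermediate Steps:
$Y = - \frac{5}{3}$ ($Y = \frac{5}{-3} = 5 \left(- \frac{1}{3}\right) = - \frac{5}{3} \approx -1.6667$)
$V{\left(H,P \right)} = P^{2}$
$x{\left(a \right)} = 17 a$
$\frac{x{\left(V{\left(g{\left(1 \right)},Y \right)} \right)}}{44237} = \frac{17 \left(- \frac{5}{3}\right)^{2}}{44237} = 17 \cdot \frac{25}{9} \cdot \frac{1}{44237} = \frac{425}{9} \cdot \frac{1}{44237} = \frac{425}{398133}$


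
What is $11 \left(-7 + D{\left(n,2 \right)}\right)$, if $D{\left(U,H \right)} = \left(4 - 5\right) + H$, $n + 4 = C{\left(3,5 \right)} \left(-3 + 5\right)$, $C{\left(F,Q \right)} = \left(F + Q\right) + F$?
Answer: $-66$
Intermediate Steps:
$C{\left(F,Q \right)} = Q + 2 F$
$n = 18$ ($n = -4 + \left(5 + 2 \cdot 3\right) \left(-3 + 5\right) = -4 + \left(5 + 6\right) 2 = -4 + 11 \cdot 2 = -4 + 22 = 18$)
$D{\left(U,H \right)} = -1 + H$
$11 \left(-7 + D{\left(n,2 \right)}\right) = 11 \left(-7 + \left(-1 + 2\right)\right) = 11 \left(-7 + 1\right) = 11 \left(-6\right) = -66$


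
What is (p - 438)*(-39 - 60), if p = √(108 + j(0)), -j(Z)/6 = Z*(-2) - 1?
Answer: 43362 - 99*√114 ≈ 42305.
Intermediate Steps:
j(Z) = 6 + 12*Z (j(Z) = -6*(Z*(-2) - 1) = -6*(-2*Z - 1) = -6*(-1 - 2*Z) = 6 + 12*Z)
p = √114 (p = √(108 + (6 + 12*0)) = √(108 + (6 + 0)) = √(108 + 6) = √114 ≈ 10.677)
(p - 438)*(-39 - 60) = (√114 - 438)*(-39 - 60) = (-438 + √114)*(-99) = 43362 - 99*√114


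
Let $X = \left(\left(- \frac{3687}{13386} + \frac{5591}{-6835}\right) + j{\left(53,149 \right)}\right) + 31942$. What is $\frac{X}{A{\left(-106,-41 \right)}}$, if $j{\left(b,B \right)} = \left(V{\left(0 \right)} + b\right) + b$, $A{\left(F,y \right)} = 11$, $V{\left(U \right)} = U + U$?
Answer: $\frac{977359185703}{335475470} \approx 2913.4$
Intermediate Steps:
$V{\left(U \right)} = 2 U$
$j{\left(b,B \right)} = 2 b$ ($j{\left(b,B \right)} = \left(2 \cdot 0 + b\right) + b = \left(0 + b\right) + b = b + b = 2 b$)
$X = \frac{977359185703}{30497770}$ ($X = \left(\left(- \frac{3687}{13386} + \frac{5591}{-6835}\right) + 2 \cdot 53\right) + 31942 = \left(\left(\left(-3687\right) \frac{1}{13386} + 5591 \left(- \frac{1}{6835}\right)\right) + 106\right) + 31942 = \left(\left(- \frac{1229}{4462} - \frac{5591}{6835}\right) + 106\right) + 31942 = \left(- \frac{33347257}{30497770} + 106\right) + 31942 = \frac{3199416363}{30497770} + 31942 = \frac{977359185703}{30497770} \approx 32047.0$)
$\frac{X}{A{\left(-106,-41 \right)}} = \frac{977359185703}{30497770 \cdot 11} = \frac{977359185703}{30497770} \cdot \frac{1}{11} = \frac{977359185703}{335475470}$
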